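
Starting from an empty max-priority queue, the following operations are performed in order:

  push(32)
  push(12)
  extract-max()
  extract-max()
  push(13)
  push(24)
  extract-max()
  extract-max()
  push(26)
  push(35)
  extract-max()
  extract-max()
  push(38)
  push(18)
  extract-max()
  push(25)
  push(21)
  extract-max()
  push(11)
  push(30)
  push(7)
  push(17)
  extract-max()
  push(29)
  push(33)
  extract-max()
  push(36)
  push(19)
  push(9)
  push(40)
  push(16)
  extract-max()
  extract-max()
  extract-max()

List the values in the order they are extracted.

32 → 12 → 24 → 13 → 35 → 26 → 38 → 25 → 30 → 33 → 40 → 36 → 29

insert 32 → {32}
insert 12 → {32, 12}
extract-max → 32; now {12}
extract-max → 12; now {}
insert 13 → {13}
insert 24 → {24, 13}
extract-max → 24; now {13}
extract-max → 13; now {}
insert 26 → {26}
insert 35 → {35, 26}
extract-max → 35; now {26}
extract-max → 26; now {}
insert 38 → {38}
insert 18 → {38, 18}
extract-max → 38; now {18}
insert 25 → {25, 18}
insert 21 → {25, 21, 18}
extract-max → 25; now {21, 18}
insert 11 → {21, 18, 11}
insert 30 → {30, 21, 18, 11}
insert 7 → {30, 21, 18, 11, 7}
insert 17 → {30, 21, 18, 17, 11, 7}
extract-max → 30; now {21, 18, 17, 11, 7}
insert 29 → {29, 21, 18, 17, 11, 7}
insert 33 → {33, 29, 21, 18, 17, 11, 7}
extract-max → 33; now {29, 21, 18, 17, 11, 7}
insert 36 → {36, 29, 21, 18, 17, 11, 7}
insert 19 → {36, 29, 21, 19, 18, 17, 11, 7}
insert 9 → {36, 29, 21, 19, 18, 17, 11, 9, 7}
insert 40 → {40, 36, 29, 21, 19, 18, 17, 11, 9, 7}
insert 16 → {40, 36, 29, 21, 19, 18, 17, 16, 11, 9, 7}
extract-max → 40; now {36, 29, 21, 19, 18, 17, 16, 11, 9, 7}
extract-max → 36; now {29, 21, 19, 18, 17, 16, 11, 9, 7}
extract-max → 29; now {21, 19, 18, 17, 16, 11, 9, 7}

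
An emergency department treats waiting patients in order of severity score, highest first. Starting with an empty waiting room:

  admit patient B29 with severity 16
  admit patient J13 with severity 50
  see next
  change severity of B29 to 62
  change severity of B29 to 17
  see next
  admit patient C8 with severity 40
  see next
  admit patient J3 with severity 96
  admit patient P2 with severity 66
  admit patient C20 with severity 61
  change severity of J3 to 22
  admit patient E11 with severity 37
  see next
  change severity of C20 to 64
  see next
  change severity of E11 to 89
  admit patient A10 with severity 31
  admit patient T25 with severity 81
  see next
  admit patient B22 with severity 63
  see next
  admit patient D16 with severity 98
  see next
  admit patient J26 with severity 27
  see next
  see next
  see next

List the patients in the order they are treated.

[J13, B29, C8, P2, C20, E11, T25, D16, B22, A10, J26]

add B29 (severity 16) → {B29:16}
add J13 (severity 50) → {J13:50, B29:16}
see next → J13; now {B29:16}
update B29 to severity 62 → {B29:62}
update B29 to severity 17 → {B29:17}
see next → B29; now {}
add C8 (severity 40) → {C8:40}
see next → C8; now {}
add J3 (severity 96) → {J3:96}
add P2 (severity 66) → {J3:96, P2:66}
add C20 (severity 61) → {J3:96, P2:66, C20:61}
update J3 to severity 22 → {P2:66, C20:61, J3:22}
add E11 (severity 37) → {P2:66, C20:61, E11:37, J3:22}
see next → P2; now {C20:61, E11:37, J3:22}
update C20 to severity 64 → {C20:64, E11:37, J3:22}
see next → C20; now {E11:37, J3:22}
update E11 to severity 89 → {E11:89, J3:22}
add A10 (severity 31) → {E11:89, A10:31, J3:22}
add T25 (severity 81) → {E11:89, T25:81, A10:31, J3:22}
see next → E11; now {T25:81, A10:31, J3:22}
add B22 (severity 63) → {T25:81, B22:63, A10:31, J3:22}
see next → T25; now {B22:63, A10:31, J3:22}
add D16 (severity 98) → {D16:98, B22:63, A10:31, J3:22}
see next → D16; now {B22:63, A10:31, J3:22}
add J26 (severity 27) → {B22:63, A10:31, J26:27, J3:22}
see next → B22; now {A10:31, J26:27, J3:22}
see next → A10; now {J26:27, J3:22}
see next → J26; now {J3:22}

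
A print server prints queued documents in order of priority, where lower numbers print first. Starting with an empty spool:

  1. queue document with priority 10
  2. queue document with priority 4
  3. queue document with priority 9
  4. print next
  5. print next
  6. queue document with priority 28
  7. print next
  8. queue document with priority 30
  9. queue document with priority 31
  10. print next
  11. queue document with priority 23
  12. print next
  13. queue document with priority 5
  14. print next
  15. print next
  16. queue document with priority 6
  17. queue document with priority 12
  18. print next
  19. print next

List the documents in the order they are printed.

4, 9, 10, 28, 23, 5, 30, 6, 12

insert 10 → {10}
insert 4 → {4, 10}
insert 9 → {4, 9, 10}
print next → 4; now {9, 10}
print next → 9; now {10}
insert 28 → {10, 28}
print next → 10; now {28}
insert 30 → {28, 30}
insert 31 → {28, 30, 31}
print next → 28; now {30, 31}
insert 23 → {23, 30, 31}
print next → 23; now {30, 31}
insert 5 → {5, 30, 31}
print next → 5; now {30, 31}
print next → 30; now {31}
insert 6 → {6, 31}
insert 12 → {6, 12, 31}
print next → 6; now {12, 31}
print next → 12; now {31}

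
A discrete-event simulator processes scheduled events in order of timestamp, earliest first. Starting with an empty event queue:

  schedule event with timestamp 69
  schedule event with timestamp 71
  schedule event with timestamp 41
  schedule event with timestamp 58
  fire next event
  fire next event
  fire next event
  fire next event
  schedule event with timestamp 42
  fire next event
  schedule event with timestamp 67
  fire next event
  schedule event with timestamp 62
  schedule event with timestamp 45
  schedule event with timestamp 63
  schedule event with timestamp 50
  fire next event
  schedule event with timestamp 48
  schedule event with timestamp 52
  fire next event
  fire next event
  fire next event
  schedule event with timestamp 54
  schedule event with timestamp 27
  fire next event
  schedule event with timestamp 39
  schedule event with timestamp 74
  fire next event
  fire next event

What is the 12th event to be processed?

insert 69 → {69}
insert 71 → {69, 71}
insert 41 → {41, 69, 71}
insert 58 → {41, 58, 69, 71}
fire next event → 41; now {58, 69, 71}
fire next event → 58; now {69, 71}
fire next event → 69; now {71}
fire next event → 71; now {}
insert 42 → {42}
fire next event → 42; now {}
insert 67 → {67}
fire next event → 67; now {}
insert 62 → {62}
insert 45 → {45, 62}
insert 63 → {45, 62, 63}
insert 50 → {45, 50, 62, 63}
fire next event → 45; now {50, 62, 63}
insert 48 → {48, 50, 62, 63}
insert 52 → {48, 50, 52, 62, 63}
fire next event → 48; now {50, 52, 62, 63}
fire next event → 50; now {52, 62, 63}
fire next event → 52; now {62, 63}
insert 54 → {54, 62, 63}
insert 27 → {27, 54, 62, 63}
fire next event → 27; now {54, 62, 63}
insert 39 → {39, 54, 62, 63}
insert 74 → {39, 54, 62, 63, 74}
fire next event → 39; now {54, 62, 63, 74}
fire next event → 54; now {62, 63, 74}

39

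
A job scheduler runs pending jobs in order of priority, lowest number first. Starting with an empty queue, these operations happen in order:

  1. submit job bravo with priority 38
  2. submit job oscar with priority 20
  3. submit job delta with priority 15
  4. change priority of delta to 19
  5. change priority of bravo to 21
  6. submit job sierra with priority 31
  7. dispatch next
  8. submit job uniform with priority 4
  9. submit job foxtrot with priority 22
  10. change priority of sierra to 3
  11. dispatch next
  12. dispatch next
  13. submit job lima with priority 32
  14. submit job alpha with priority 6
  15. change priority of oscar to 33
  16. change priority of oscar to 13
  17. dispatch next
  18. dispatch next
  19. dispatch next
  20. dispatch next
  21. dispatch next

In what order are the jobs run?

delta → sierra → uniform → alpha → oscar → bravo → foxtrot → lima

add bravo (priority 38) → {bravo:38}
add oscar (priority 20) → {oscar:20, bravo:38}
add delta (priority 15) → {delta:15, oscar:20, bravo:38}
update delta to priority 19 → {delta:19, oscar:20, bravo:38}
update bravo to priority 21 → {delta:19, oscar:20, bravo:21}
add sierra (priority 31) → {delta:19, oscar:20, bravo:21, sierra:31}
dispatch next → delta; now {oscar:20, bravo:21, sierra:31}
add uniform (priority 4) → {uniform:4, oscar:20, bravo:21, sierra:31}
add foxtrot (priority 22) → {uniform:4, oscar:20, bravo:21, foxtrot:22, sierra:31}
update sierra to priority 3 → {sierra:3, uniform:4, oscar:20, bravo:21, foxtrot:22}
dispatch next → sierra; now {uniform:4, oscar:20, bravo:21, foxtrot:22}
dispatch next → uniform; now {oscar:20, bravo:21, foxtrot:22}
add lima (priority 32) → {oscar:20, bravo:21, foxtrot:22, lima:32}
add alpha (priority 6) → {alpha:6, oscar:20, bravo:21, foxtrot:22, lima:32}
update oscar to priority 33 → {alpha:6, bravo:21, foxtrot:22, lima:32, oscar:33}
update oscar to priority 13 → {alpha:6, oscar:13, bravo:21, foxtrot:22, lima:32}
dispatch next → alpha; now {oscar:13, bravo:21, foxtrot:22, lima:32}
dispatch next → oscar; now {bravo:21, foxtrot:22, lima:32}
dispatch next → bravo; now {foxtrot:22, lima:32}
dispatch next → foxtrot; now {lima:32}
dispatch next → lima; now {}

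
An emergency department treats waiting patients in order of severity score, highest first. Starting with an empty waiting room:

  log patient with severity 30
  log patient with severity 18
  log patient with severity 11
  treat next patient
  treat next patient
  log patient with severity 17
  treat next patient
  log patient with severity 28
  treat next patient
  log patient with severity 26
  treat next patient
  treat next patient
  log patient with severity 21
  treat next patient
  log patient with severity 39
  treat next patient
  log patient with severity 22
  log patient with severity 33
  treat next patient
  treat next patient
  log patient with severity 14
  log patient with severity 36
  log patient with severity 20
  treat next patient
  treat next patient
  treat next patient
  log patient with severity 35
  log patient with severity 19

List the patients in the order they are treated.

insert 30 → {30}
insert 18 → {30, 18}
insert 11 → {30, 18, 11}
treat next patient → 30; now {18, 11}
treat next patient → 18; now {11}
insert 17 → {17, 11}
treat next patient → 17; now {11}
insert 28 → {28, 11}
treat next patient → 28; now {11}
insert 26 → {26, 11}
treat next patient → 26; now {11}
treat next patient → 11; now {}
insert 21 → {21}
treat next patient → 21; now {}
insert 39 → {39}
treat next patient → 39; now {}
insert 22 → {22}
insert 33 → {33, 22}
treat next patient → 33; now {22}
treat next patient → 22; now {}
insert 14 → {14}
insert 36 → {36, 14}
insert 20 → {36, 20, 14}
treat next patient → 36; now {20, 14}
treat next patient → 20; now {14}
treat next patient → 14; now {}
insert 35 → {35}
insert 19 → {35, 19}

30, 18, 17, 28, 26, 11, 21, 39, 33, 22, 36, 20, 14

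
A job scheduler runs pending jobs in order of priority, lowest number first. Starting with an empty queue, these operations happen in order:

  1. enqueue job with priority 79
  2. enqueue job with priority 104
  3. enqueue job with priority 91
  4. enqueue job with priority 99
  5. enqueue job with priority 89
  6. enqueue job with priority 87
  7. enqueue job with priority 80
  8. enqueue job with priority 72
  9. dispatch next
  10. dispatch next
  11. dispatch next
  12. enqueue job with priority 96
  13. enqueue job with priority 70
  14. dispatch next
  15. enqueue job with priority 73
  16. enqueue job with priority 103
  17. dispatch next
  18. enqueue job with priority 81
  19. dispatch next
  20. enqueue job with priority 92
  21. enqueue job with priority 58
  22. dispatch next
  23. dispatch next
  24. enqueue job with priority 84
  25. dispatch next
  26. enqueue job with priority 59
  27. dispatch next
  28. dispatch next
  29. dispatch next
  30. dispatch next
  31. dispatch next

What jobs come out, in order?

insert 79 → {79}
insert 104 → {79, 104}
insert 91 → {79, 91, 104}
insert 99 → {79, 91, 99, 104}
insert 89 → {79, 89, 91, 99, 104}
insert 87 → {79, 87, 89, 91, 99, 104}
insert 80 → {79, 80, 87, 89, 91, 99, 104}
insert 72 → {72, 79, 80, 87, 89, 91, 99, 104}
dispatch next → 72; now {79, 80, 87, 89, 91, 99, 104}
dispatch next → 79; now {80, 87, 89, 91, 99, 104}
dispatch next → 80; now {87, 89, 91, 99, 104}
insert 96 → {87, 89, 91, 96, 99, 104}
insert 70 → {70, 87, 89, 91, 96, 99, 104}
dispatch next → 70; now {87, 89, 91, 96, 99, 104}
insert 73 → {73, 87, 89, 91, 96, 99, 104}
insert 103 → {73, 87, 89, 91, 96, 99, 103, 104}
dispatch next → 73; now {87, 89, 91, 96, 99, 103, 104}
insert 81 → {81, 87, 89, 91, 96, 99, 103, 104}
dispatch next → 81; now {87, 89, 91, 96, 99, 103, 104}
insert 92 → {87, 89, 91, 92, 96, 99, 103, 104}
insert 58 → {58, 87, 89, 91, 92, 96, 99, 103, 104}
dispatch next → 58; now {87, 89, 91, 92, 96, 99, 103, 104}
dispatch next → 87; now {89, 91, 92, 96, 99, 103, 104}
insert 84 → {84, 89, 91, 92, 96, 99, 103, 104}
dispatch next → 84; now {89, 91, 92, 96, 99, 103, 104}
insert 59 → {59, 89, 91, 92, 96, 99, 103, 104}
dispatch next → 59; now {89, 91, 92, 96, 99, 103, 104}
dispatch next → 89; now {91, 92, 96, 99, 103, 104}
dispatch next → 91; now {92, 96, 99, 103, 104}
dispatch next → 92; now {96, 99, 103, 104}
dispatch next → 96; now {99, 103, 104}

72, 79, 80, 70, 73, 81, 58, 87, 84, 59, 89, 91, 92, 96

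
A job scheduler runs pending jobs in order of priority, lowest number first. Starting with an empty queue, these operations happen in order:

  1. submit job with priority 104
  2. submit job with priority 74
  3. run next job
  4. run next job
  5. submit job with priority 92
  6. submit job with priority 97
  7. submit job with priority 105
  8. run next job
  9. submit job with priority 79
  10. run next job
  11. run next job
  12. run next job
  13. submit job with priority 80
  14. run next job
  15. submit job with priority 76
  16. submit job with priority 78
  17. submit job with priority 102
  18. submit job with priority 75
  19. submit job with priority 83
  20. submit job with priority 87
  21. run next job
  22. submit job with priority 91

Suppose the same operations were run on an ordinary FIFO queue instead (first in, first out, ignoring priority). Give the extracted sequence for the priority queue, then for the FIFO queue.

insert 104 → {104}
insert 74 → {74, 104}
run next job → 74; now {104}
run next job → 104; now {}
insert 92 → {92}
insert 97 → {92, 97}
insert 105 → {92, 97, 105}
run next job → 92; now {97, 105}
insert 79 → {79, 97, 105}
run next job → 79; now {97, 105}
run next job → 97; now {105}
run next job → 105; now {}
insert 80 → {80}
run next job → 80; now {}
insert 76 → {76}
insert 78 → {76, 78}
insert 102 → {76, 78, 102}
insert 75 → {75, 76, 78, 102}
insert 83 → {75, 76, 78, 83, 102}
insert 87 → {75, 76, 78, 83, 87, 102}
run next job → 75; now {76, 78, 83, 87, 102}
insert 91 → {76, 78, 83, 87, 91, 102}

priority queue: 74, 104, 92, 79, 97, 105, 80, 75; FIFO queue: [104, 74, 92, 97, 105, 79, 80, 76]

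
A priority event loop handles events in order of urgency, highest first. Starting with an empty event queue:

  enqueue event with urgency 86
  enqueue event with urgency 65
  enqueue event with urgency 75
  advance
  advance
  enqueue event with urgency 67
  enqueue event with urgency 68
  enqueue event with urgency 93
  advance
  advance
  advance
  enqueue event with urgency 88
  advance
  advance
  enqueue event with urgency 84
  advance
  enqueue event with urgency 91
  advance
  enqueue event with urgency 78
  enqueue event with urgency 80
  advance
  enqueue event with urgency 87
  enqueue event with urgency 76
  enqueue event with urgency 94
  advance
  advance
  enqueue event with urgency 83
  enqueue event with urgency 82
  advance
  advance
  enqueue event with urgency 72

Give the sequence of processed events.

insert 86 → {86}
insert 65 → {86, 65}
insert 75 → {86, 75, 65}
advance → 86; now {75, 65}
advance → 75; now {65}
insert 67 → {67, 65}
insert 68 → {68, 67, 65}
insert 93 → {93, 68, 67, 65}
advance → 93; now {68, 67, 65}
advance → 68; now {67, 65}
advance → 67; now {65}
insert 88 → {88, 65}
advance → 88; now {65}
advance → 65; now {}
insert 84 → {84}
advance → 84; now {}
insert 91 → {91}
advance → 91; now {}
insert 78 → {78}
insert 80 → {80, 78}
advance → 80; now {78}
insert 87 → {87, 78}
insert 76 → {87, 78, 76}
insert 94 → {94, 87, 78, 76}
advance → 94; now {87, 78, 76}
advance → 87; now {78, 76}
insert 83 → {83, 78, 76}
insert 82 → {83, 82, 78, 76}
advance → 83; now {82, 78, 76}
advance → 82; now {78, 76}
insert 72 → {78, 76, 72}

[86, 75, 93, 68, 67, 88, 65, 84, 91, 80, 94, 87, 83, 82]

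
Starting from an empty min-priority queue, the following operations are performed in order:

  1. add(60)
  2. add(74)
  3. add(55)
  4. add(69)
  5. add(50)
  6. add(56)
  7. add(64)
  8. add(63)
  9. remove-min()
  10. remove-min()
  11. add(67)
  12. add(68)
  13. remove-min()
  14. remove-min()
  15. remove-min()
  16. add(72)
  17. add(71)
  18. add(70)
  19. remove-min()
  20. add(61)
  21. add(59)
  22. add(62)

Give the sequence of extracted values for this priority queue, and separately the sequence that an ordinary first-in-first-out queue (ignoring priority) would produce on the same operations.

insert 60 → {60}
insert 74 → {60, 74}
insert 55 → {55, 60, 74}
insert 69 → {55, 60, 69, 74}
insert 50 → {50, 55, 60, 69, 74}
insert 56 → {50, 55, 56, 60, 69, 74}
insert 64 → {50, 55, 56, 60, 64, 69, 74}
insert 63 → {50, 55, 56, 60, 63, 64, 69, 74}
remove-min → 50; now {55, 56, 60, 63, 64, 69, 74}
remove-min → 55; now {56, 60, 63, 64, 69, 74}
insert 67 → {56, 60, 63, 64, 67, 69, 74}
insert 68 → {56, 60, 63, 64, 67, 68, 69, 74}
remove-min → 56; now {60, 63, 64, 67, 68, 69, 74}
remove-min → 60; now {63, 64, 67, 68, 69, 74}
remove-min → 63; now {64, 67, 68, 69, 74}
insert 72 → {64, 67, 68, 69, 72, 74}
insert 71 → {64, 67, 68, 69, 71, 72, 74}
insert 70 → {64, 67, 68, 69, 70, 71, 72, 74}
remove-min → 64; now {67, 68, 69, 70, 71, 72, 74}
insert 61 → {61, 67, 68, 69, 70, 71, 72, 74}
insert 59 → {59, 61, 67, 68, 69, 70, 71, 72, 74}
insert 62 → {59, 61, 62, 67, 68, 69, 70, 71, 72, 74}

priority queue: 50 → 55 → 56 → 60 → 63 → 64; FIFO queue: 60, 74, 55, 69, 50, 56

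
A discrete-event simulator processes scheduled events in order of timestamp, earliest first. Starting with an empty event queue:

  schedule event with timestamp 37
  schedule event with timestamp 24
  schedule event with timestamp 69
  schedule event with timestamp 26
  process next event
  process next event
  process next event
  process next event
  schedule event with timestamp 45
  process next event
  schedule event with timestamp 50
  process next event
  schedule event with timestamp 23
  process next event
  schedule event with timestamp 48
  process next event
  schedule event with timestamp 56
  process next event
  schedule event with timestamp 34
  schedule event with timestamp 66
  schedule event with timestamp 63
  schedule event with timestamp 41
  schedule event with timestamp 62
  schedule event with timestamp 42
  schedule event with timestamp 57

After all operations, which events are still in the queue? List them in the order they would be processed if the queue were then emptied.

insert 37 → {37}
insert 24 → {24, 37}
insert 69 → {24, 37, 69}
insert 26 → {24, 26, 37, 69}
process next event → 24; now {26, 37, 69}
process next event → 26; now {37, 69}
process next event → 37; now {69}
process next event → 69; now {}
insert 45 → {45}
process next event → 45; now {}
insert 50 → {50}
process next event → 50; now {}
insert 23 → {23}
process next event → 23; now {}
insert 48 → {48}
process next event → 48; now {}
insert 56 → {56}
process next event → 56; now {}
insert 34 → {34}
insert 66 → {34, 66}
insert 63 → {34, 63, 66}
insert 41 → {34, 41, 63, 66}
insert 62 → {34, 41, 62, 63, 66}
insert 42 → {34, 41, 42, 62, 63, 66}
insert 57 → {34, 41, 42, 57, 62, 63, 66}

34, 41, 42, 57, 62, 63, 66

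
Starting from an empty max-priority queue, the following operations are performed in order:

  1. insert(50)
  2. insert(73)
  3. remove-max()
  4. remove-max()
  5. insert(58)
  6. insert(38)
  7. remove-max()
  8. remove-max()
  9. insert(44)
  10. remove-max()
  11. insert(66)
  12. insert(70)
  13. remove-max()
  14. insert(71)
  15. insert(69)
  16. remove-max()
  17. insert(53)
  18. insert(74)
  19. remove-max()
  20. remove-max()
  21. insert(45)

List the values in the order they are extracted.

insert 50 → {50}
insert 73 → {73, 50}
remove-max → 73; now {50}
remove-max → 50; now {}
insert 58 → {58}
insert 38 → {58, 38}
remove-max → 58; now {38}
remove-max → 38; now {}
insert 44 → {44}
remove-max → 44; now {}
insert 66 → {66}
insert 70 → {70, 66}
remove-max → 70; now {66}
insert 71 → {71, 66}
insert 69 → {71, 69, 66}
remove-max → 71; now {69, 66}
insert 53 → {69, 66, 53}
insert 74 → {74, 69, 66, 53}
remove-max → 74; now {69, 66, 53}
remove-max → 69; now {66, 53}
insert 45 → {66, 53, 45}

73 → 50 → 58 → 38 → 44 → 70 → 71 → 74 → 69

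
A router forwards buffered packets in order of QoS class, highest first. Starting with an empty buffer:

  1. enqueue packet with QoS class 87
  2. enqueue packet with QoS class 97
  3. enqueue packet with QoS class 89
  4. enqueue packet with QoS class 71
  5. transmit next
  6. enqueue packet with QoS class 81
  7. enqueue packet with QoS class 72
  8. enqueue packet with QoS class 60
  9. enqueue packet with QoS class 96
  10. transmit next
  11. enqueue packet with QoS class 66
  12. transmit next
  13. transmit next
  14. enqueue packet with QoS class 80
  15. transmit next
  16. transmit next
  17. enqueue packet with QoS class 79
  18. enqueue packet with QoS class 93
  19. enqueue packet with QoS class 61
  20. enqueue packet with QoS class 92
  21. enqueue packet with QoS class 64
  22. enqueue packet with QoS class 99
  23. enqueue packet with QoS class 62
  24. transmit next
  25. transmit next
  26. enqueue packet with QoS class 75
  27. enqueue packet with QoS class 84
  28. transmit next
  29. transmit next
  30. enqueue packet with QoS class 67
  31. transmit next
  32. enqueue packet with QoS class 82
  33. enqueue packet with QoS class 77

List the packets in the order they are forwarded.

insert 87 → {87}
insert 97 → {97, 87}
insert 89 → {97, 89, 87}
insert 71 → {97, 89, 87, 71}
transmit next → 97; now {89, 87, 71}
insert 81 → {89, 87, 81, 71}
insert 72 → {89, 87, 81, 72, 71}
insert 60 → {89, 87, 81, 72, 71, 60}
insert 96 → {96, 89, 87, 81, 72, 71, 60}
transmit next → 96; now {89, 87, 81, 72, 71, 60}
insert 66 → {89, 87, 81, 72, 71, 66, 60}
transmit next → 89; now {87, 81, 72, 71, 66, 60}
transmit next → 87; now {81, 72, 71, 66, 60}
insert 80 → {81, 80, 72, 71, 66, 60}
transmit next → 81; now {80, 72, 71, 66, 60}
transmit next → 80; now {72, 71, 66, 60}
insert 79 → {79, 72, 71, 66, 60}
insert 93 → {93, 79, 72, 71, 66, 60}
insert 61 → {93, 79, 72, 71, 66, 61, 60}
insert 92 → {93, 92, 79, 72, 71, 66, 61, 60}
insert 64 → {93, 92, 79, 72, 71, 66, 64, 61, 60}
insert 99 → {99, 93, 92, 79, 72, 71, 66, 64, 61, 60}
insert 62 → {99, 93, 92, 79, 72, 71, 66, 64, 62, 61, 60}
transmit next → 99; now {93, 92, 79, 72, 71, 66, 64, 62, 61, 60}
transmit next → 93; now {92, 79, 72, 71, 66, 64, 62, 61, 60}
insert 75 → {92, 79, 75, 72, 71, 66, 64, 62, 61, 60}
insert 84 → {92, 84, 79, 75, 72, 71, 66, 64, 62, 61, 60}
transmit next → 92; now {84, 79, 75, 72, 71, 66, 64, 62, 61, 60}
transmit next → 84; now {79, 75, 72, 71, 66, 64, 62, 61, 60}
insert 67 → {79, 75, 72, 71, 67, 66, 64, 62, 61, 60}
transmit next → 79; now {75, 72, 71, 67, 66, 64, 62, 61, 60}
insert 82 → {82, 75, 72, 71, 67, 66, 64, 62, 61, 60}
insert 77 → {82, 77, 75, 72, 71, 67, 66, 64, 62, 61, 60}

[97, 96, 89, 87, 81, 80, 99, 93, 92, 84, 79]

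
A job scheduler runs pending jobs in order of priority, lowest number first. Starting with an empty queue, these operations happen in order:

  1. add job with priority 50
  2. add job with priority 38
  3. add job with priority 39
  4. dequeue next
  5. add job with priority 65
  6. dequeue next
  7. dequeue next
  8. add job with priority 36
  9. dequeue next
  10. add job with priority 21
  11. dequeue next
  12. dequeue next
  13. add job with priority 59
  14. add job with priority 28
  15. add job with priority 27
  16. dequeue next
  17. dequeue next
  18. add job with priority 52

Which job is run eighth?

insert 50 → {50}
insert 38 → {38, 50}
insert 39 → {38, 39, 50}
dequeue next → 38; now {39, 50}
insert 65 → {39, 50, 65}
dequeue next → 39; now {50, 65}
dequeue next → 50; now {65}
insert 36 → {36, 65}
dequeue next → 36; now {65}
insert 21 → {21, 65}
dequeue next → 21; now {65}
dequeue next → 65; now {}
insert 59 → {59}
insert 28 → {28, 59}
insert 27 → {27, 28, 59}
dequeue next → 27; now {28, 59}
dequeue next → 28; now {59}
insert 52 → {52, 59}

28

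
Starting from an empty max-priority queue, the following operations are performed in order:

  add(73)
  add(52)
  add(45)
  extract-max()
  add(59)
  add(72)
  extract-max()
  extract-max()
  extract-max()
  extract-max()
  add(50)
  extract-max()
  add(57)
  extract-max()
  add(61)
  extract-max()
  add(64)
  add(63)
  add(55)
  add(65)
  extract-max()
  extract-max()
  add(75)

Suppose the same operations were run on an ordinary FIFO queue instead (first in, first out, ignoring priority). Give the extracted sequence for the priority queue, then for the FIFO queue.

priority queue: 73 → 72 → 59 → 52 → 45 → 50 → 57 → 61 → 65 → 64; FIFO queue: 73 → 52 → 45 → 59 → 72 → 50 → 57 → 61 → 64 → 63

insert 73 → {73}
insert 52 → {73, 52}
insert 45 → {73, 52, 45}
extract-max → 73; now {52, 45}
insert 59 → {59, 52, 45}
insert 72 → {72, 59, 52, 45}
extract-max → 72; now {59, 52, 45}
extract-max → 59; now {52, 45}
extract-max → 52; now {45}
extract-max → 45; now {}
insert 50 → {50}
extract-max → 50; now {}
insert 57 → {57}
extract-max → 57; now {}
insert 61 → {61}
extract-max → 61; now {}
insert 64 → {64}
insert 63 → {64, 63}
insert 55 → {64, 63, 55}
insert 65 → {65, 64, 63, 55}
extract-max → 65; now {64, 63, 55}
extract-max → 64; now {63, 55}
insert 75 → {75, 63, 55}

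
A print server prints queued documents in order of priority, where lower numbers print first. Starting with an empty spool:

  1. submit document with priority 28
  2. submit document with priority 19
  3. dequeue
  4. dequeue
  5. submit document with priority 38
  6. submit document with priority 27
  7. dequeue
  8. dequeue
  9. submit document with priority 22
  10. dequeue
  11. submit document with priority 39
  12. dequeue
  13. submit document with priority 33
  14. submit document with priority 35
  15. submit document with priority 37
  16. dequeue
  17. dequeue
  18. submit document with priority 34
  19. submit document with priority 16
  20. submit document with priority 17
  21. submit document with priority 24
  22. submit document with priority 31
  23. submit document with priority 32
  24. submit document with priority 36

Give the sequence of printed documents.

19, 28, 27, 38, 22, 39, 33, 35

insert 28 → {28}
insert 19 → {19, 28}
dequeue → 19; now {28}
dequeue → 28; now {}
insert 38 → {38}
insert 27 → {27, 38}
dequeue → 27; now {38}
dequeue → 38; now {}
insert 22 → {22}
dequeue → 22; now {}
insert 39 → {39}
dequeue → 39; now {}
insert 33 → {33}
insert 35 → {33, 35}
insert 37 → {33, 35, 37}
dequeue → 33; now {35, 37}
dequeue → 35; now {37}
insert 34 → {34, 37}
insert 16 → {16, 34, 37}
insert 17 → {16, 17, 34, 37}
insert 24 → {16, 17, 24, 34, 37}
insert 31 → {16, 17, 24, 31, 34, 37}
insert 32 → {16, 17, 24, 31, 32, 34, 37}
insert 36 → {16, 17, 24, 31, 32, 34, 36, 37}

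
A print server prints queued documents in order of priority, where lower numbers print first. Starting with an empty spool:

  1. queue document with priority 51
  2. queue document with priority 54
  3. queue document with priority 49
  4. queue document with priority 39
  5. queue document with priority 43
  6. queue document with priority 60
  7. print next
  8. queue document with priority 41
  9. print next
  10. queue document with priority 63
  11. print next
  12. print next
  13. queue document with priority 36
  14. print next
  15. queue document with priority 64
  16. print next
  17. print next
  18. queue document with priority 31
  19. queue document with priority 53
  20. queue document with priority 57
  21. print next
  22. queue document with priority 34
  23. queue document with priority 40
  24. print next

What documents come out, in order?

insert 51 → {51}
insert 54 → {51, 54}
insert 49 → {49, 51, 54}
insert 39 → {39, 49, 51, 54}
insert 43 → {39, 43, 49, 51, 54}
insert 60 → {39, 43, 49, 51, 54, 60}
print next → 39; now {43, 49, 51, 54, 60}
insert 41 → {41, 43, 49, 51, 54, 60}
print next → 41; now {43, 49, 51, 54, 60}
insert 63 → {43, 49, 51, 54, 60, 63}
print next → 43; now {49, 51, 54, 60, 63}
print next → 49; now {51, 54, 60, 63}
insert 36 → {36, 51, 54, 60, 63}
print next → 36; now {51, 54, 60, 63}
insert 64 → {51, 54, 60, 63, 64}
print next → 51; now {54, 60, 63, 64}
print next → 54; now {60, 63, 64}
insert 31 → {31, 60, 63, 64}
insert 53 → {31, 53, 60, 63, 64}
insert 57 → {31, 53, 57, 60, 63, 64}
print next → 31; now {53, 57, 60, 63, 64}
insert 34 → {34, 53, 57, 60, 63, 64}
insert 40 → {34, 40, 53, 57, 60, 63, 64}
print next → 34; now {40, 53, 57, 60, 63, 64}

39 → 41 → 43 → 49 → 36 → 51 → 54 → 31 → 34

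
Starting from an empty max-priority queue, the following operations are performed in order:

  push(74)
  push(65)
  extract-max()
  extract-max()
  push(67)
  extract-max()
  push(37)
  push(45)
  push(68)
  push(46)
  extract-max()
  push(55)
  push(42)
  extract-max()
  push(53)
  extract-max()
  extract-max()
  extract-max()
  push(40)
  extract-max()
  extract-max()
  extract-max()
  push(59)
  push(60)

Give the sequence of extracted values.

74, 65, 67, 68, 55, 53, 46, 45, 42, 40, 37

insert 74 → {74}
insert 65 → {74, 65}
extract-max → 74; now {65}
extract-max → 65; now {}
insert 67 → {67}
extract-max → 67; now {}
insert 37 → {37}
insert 45 → {45, 37}
insert 68 → {68, 45, 37}
insert 46 → {68, 46, 45, 37}
extract-max → 68; now {46, 45, 37}
insert 55 → {55, 46, 45, 37}
insert 42 → {55, 46, 45, 42, 37}
extract-max → 55; now {46, 45, 42, 37}
insert 53 → {53, 46, 45, 42, 37}
extract-max → 53; now {46, 45, 42, 37}
extract-max → 46; now {45, 42, 37}
extract-max → 45; now {42, 37}
insert 40 → {42, 40, 37}
extract-max → 42; now {40, 37}
extract-max → 40; now {37}
extract-max → 37; now {}
insert 59 → {59}
insert 60 → {60, 59}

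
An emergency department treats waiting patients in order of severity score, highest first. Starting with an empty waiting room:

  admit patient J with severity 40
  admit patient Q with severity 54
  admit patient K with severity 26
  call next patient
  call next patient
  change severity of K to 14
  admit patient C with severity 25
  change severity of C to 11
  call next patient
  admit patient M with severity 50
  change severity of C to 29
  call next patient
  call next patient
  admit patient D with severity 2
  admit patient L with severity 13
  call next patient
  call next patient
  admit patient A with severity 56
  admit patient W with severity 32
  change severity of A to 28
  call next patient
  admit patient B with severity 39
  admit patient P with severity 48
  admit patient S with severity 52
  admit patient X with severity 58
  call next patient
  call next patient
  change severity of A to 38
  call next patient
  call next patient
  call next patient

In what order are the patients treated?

add J (severity 40) → {J:40}
add Q (severity 54) → {Q:54, J:40}
add K (severity 26) → {Q:54, J:40, K:26}
call next patient → Q; now {J:40, K:26}
call next patient → J; now {K:26}
update K to severity 14 → {K:14}
add C (severity 25) → {C:25, K:14}
update C to severity 11 → {K:14, C:11}
call next patient → K; now {C:11}
add M (severity 50) → {M:50, C:11}
update C to severity 29 → {M:50, C:29}
call next patient → M; now {C:29}
call next patient → C; now {}
add D (severity 2) → {D:2}
add L (severity 13) → {L:13, D:2}
call next patient → L; now {D:2}
call next patient → D; now {}
add A (severity 56) → {A:56}
add W (severity 32) → {A:56, W:32}
update A to severity 28 → {W:32, A:28}
call next patient → W; now {A:28}
add B (severity 39) → {B:39, A:28}
add P (severity 48) → {P:48, B:39, A:28}
add S (severity 52) → {S:52, P:48, B:39, A:28}
add X (severity 58) → {X:58, S:52, P:48, B:39, A:28}
call next patient → X; now {S:52, P:48, B:39, A:28}
call next patient → S; now {P:48, B:39, A:28}
update A to severity 38 → {P:48, B:39, A:38}
call next patient → P; now {B:39, A:38}
call next patient → B; now {A:38}
call next patient → A; now {}

Q, J, K, M, C, L, D, W, X, S, P, B, A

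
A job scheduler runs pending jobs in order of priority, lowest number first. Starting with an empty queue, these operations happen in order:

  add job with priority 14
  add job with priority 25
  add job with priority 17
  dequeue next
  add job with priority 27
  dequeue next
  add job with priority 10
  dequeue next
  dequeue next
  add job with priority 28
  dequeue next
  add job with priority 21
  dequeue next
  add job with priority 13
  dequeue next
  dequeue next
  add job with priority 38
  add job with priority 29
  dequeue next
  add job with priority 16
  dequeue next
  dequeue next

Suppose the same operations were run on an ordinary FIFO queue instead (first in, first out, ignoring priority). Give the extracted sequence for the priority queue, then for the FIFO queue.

insert 14 → {14}
insert 25 → {14, 25}
insert 17 → {14, 17, 25}
dequeue next → 14; now {17, 25}
insert 27 → {17, 25, 27}
dequeue next → 17; now {25, 27}
insert 10 → {10, 25, 27}
dequeue next → 10; now {25, 27}
dequeue next → 25; now {27}
insert 28 → {27, 28}
dequeue next → 27; now {28}
insert 21 → {21, 28}
dequeue next → 21; now {28}
insert 13 → {13, 28}
dequeue next → 13; now {28}
dequeue next → 28; now {}
insert 38 → {38}
insert 29 → {29, 38}
dequeue next → 29; now {38}
insert 16 → {16, 38}
dequeue next → 16; now {38}
dequeue next → 38; now {}

priority queue: 14 → 17 → 10 → 25 → 27 → 21 → 13 → 28 → 29 → 16 → 38; FIFO queue: [14, 25, 17, 27, 10, 28, 21, 13, 38, 29, 16]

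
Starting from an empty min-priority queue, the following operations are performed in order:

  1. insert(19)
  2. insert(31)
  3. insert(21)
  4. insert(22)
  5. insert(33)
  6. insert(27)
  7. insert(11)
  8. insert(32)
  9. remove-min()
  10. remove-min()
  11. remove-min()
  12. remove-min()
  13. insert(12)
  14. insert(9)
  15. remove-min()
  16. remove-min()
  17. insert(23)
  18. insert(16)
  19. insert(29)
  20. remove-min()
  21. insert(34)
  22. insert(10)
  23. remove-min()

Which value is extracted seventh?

16

insert 19 → {19}
insert 31 → {19, 31}
insert 21 → {19, 21, 31}
insert 22 → {19, 21, 22, 31}
insert 33 → {19, 21, 22, 31, 33}
insert 27 → {19, 21, 22, 27, 31, 33}
insert 11 → {11, 19, 21, 22, 27, 31, 33}
insert 32 → {11, 19, 21, 22, 27, 31, 32, 33}
remove-min → 11; now {19, 21, 22, 27, 31, 32, 33}
remove-min → 19; now {21, 22, 27, 31, 32, 33}
remove-min → 21; now {22, 27, 31, 32, 33}
remove-min → 22; now {27, 31, 32, 33}
insert 12 → {12, 27, 31, 32, 33}
insert 9 → {9, 12, 27, 31, 32, 33}
remove-min → 9; now {12, 27, 31, 32, 33}
remove-min → 12; now {27, 31, 32, 33}
insert 23 → {23, 27, 31, 32, 33}
insert 16 → {16, 23, 27, 31, 32, 33}
insert 29 → {16, 23, 27, 29, 31, 32, 33}
remove-min → 16; now {23, 27, 29, 31, 32, 33}
insert 34 → {23, 27, 29, 31, 32, 33, 34}
insert 10 → {10, 23, 27, 29, 31, 32, 33, 34}
remove-min → 10; now {23, 27, 29, 31, 32, 33, 34}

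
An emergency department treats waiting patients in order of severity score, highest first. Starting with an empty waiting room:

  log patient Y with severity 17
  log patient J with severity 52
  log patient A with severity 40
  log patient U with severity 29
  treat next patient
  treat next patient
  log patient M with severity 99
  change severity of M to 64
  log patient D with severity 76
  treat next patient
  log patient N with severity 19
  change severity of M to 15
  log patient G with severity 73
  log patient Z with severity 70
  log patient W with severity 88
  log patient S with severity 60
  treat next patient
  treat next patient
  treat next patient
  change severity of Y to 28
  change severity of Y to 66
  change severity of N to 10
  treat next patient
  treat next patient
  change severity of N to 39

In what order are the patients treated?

[J, A, D, W, G, Z, Y, S]

add Y (severity 17) → {Y:17}
add J (severity 52) → {J:52, Y:17}
add A (severity 40) → {J:52, A:40, Y:17}
add U (severity 29) → {J:52, A:40, U:29, Y:17}
treat next patient → J; now {A:40, U:29, Y:17}
treat next patient → A; now {U:29, Y:17}
add M (severity 99) → {M:99, U:29, Y:17}
update M to severity 64 → {M:64, U:29, Y:17}
add D (severity 76) → {D:76, M:64, U:29, Y:17}
treat next patient → D; now {M:64, U:29, Y:17}
add N (severity 19) → {M:64, U:29, N:19, Y:17}
update M to severity 15 → {U:29, N:19, Y:17, M:15}
add G (severity 73) → {G:73, U:29, N:19, Y:17, M:15}
add Z (severity 70) → {G:73, Z:70, U:29, N:19, Y:17, M:15}
add W (severity 88) → {W:88, G:73, Z:70, U:29, N:19, Y:17, M:15}
add S (severity 60) → {W:88, G:73, Z:70, S:60, U:29, N:19, Y:17, M:15}
treat next patient → W; now {G:73, Z:70, S:60, U:29, N:19, Y:17, M:15}
treat next patient → G; now {Z:70, S:60, U:29, N:19, Y:17, M:15}
treat next patient → Z; now {S:60, U:29, N:19, Y:17, M:15}
update Y to severity 28 → {S:60, U:29, Y:28, N:19, M:15}
update Y to severity 66 → {Y:66, S:60, U:29, N:19, M:15}
update N to severity 10 → {Y:66, S:60, U:29, M:15, N:10}
treat next patient → Y; now {S:60, U:29, M:15, N:10}
treat next patient → S; now {U:29, M:15, N:10}
update N to severity 39 → {N:39, U:29, M:15}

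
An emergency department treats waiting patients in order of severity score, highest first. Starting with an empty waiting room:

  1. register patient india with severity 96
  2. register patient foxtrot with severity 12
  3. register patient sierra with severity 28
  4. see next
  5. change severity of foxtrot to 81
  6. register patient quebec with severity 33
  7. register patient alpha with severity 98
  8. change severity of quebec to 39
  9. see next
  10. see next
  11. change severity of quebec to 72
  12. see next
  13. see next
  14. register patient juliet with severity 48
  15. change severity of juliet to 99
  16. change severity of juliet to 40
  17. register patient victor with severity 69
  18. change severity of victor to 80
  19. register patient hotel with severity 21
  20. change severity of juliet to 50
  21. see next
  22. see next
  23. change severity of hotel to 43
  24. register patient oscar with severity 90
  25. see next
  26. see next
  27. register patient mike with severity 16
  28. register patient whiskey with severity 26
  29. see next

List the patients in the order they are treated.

india, alpha, foxtrot, quebec, sierra, victor, juliet, oscar, hotel, whiskey

add india (severity 96) → {india:96}
add foxtrot (severity 12) → {india:96, foxtrot:12}
add sierra (severity 28) → {india:96, sierra:28, foxtrot:12}
see next → india; now {sierra:28, foxtrot:12}
update foxtrot to severity 81 → {foxtrot:81, sierra:28}
add quebec (severity 33) → {foxtrot:81, quebec:33, sierra:28}
add alpha (severity 98) → {alpha:98, foxtrot:81, quebec:33, sierra:28}
update quebec to severity 39 → {alpha:98, foxtrot:81, quebec:39, sierra:28}
see next → alpha; now {foxtrot:81, quebec:39, sierra:28}
see next → foxtrot; now {quebec:39, sierra:28}
update quebec to severity 72 → {quebec:72, sierra:28}
see next → quebec; now {sierra:28}
see next → sierra; now {}
add juliet (severity 48) → {juliet:48}
update juliet to severity 99 → {juliet:99}
update juliet to severity 40 → {juliet:40}
add victor (severity 69) → {victor:69, juliet:40}
update victor to severity 80 → {victor:80, juliet:40}
add hotel (severity 21) → {victor:80, juliet:40, hotel:21}
update juliet to severity 50 → {victor:80, juliet:50, hotel:21}
see next → victor; now {juliet:50, hotel:21}
see next → juliet; now {hotel:21}
update hotel to severity 43 → {hotel:43}
add oscar (severity 90) → {oscar:90, hotel:43}
see next → oscar; now {hotel:43}
see next → hotel; now {}
add mike (severity 16) → {mike:16}
add whiskey (severity 26) → {whiskey:26, mike:16}
see next → whiskey; now {mike:16}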